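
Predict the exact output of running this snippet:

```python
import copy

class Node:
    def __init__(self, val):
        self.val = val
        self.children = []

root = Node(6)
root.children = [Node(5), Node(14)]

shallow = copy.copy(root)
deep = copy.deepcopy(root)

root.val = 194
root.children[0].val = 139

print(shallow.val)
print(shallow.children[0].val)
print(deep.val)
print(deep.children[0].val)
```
6
139
6
5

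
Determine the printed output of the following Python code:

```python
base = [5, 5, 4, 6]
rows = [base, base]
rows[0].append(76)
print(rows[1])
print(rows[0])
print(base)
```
[5, 5, 4, 6, 76]
[5, 5, 4, 6, 76]
[5, 5, 4, 6, 76]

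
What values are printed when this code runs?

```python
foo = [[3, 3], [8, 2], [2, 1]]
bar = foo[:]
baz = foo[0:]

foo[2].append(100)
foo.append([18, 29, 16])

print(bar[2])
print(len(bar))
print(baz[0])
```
[2, 1, 100]
3
[3, 3]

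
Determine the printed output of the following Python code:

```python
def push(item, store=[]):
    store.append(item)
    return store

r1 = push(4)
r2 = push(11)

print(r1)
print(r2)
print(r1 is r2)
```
[4, 11]
[4, 11]
True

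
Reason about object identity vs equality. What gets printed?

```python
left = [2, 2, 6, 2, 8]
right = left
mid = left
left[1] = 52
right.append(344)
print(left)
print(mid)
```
[2, 52, 6, 2, 8, 344]
[2, 52, 6, 2, 8, 344]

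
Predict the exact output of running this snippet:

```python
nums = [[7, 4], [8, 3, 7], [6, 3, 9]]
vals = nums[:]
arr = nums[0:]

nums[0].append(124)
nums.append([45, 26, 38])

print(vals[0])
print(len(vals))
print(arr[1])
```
[7, 4, 124]
3
[8, 3, 7]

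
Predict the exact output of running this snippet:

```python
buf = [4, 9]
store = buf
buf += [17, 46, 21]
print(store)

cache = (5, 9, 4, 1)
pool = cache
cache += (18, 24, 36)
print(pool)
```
[4, 9, 17, 46, 21]
(5, 9, 4, 1)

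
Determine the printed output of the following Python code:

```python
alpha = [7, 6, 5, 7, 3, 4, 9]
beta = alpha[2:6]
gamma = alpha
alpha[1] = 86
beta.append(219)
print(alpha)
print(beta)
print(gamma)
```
[7, 86, 5, 7, 3, 4, 9]
[5, 7, 3, 4, 219]
[7, 86, 5, 7, 3, 4, 9]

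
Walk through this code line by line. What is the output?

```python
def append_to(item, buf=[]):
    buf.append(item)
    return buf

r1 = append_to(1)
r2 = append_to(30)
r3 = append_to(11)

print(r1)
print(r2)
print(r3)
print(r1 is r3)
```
[1, 30, 11]
[1, 30, 11]
[1, 30, 11]
True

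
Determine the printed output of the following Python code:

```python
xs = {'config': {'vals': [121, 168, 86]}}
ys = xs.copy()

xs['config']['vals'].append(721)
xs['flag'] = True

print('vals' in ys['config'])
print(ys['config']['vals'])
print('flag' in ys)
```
True
[121, 168, 86, 721]
False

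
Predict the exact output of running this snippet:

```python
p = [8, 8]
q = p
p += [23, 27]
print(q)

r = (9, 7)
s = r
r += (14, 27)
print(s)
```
[8, 8, 23, 27]
(9, 7)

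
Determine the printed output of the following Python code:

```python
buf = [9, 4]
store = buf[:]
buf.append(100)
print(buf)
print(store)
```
[9, 4, 100]
[9, 4]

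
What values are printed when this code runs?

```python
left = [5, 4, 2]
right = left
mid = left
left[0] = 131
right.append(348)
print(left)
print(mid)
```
[131, 4, 2, 348]
[131, 4, 2, 348]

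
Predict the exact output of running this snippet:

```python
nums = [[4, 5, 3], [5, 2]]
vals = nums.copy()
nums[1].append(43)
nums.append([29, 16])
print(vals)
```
[[4, 5, 3], [5, 2, 43]]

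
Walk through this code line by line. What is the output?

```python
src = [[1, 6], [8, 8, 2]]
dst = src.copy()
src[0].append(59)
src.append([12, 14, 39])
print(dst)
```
[[1, 6, 59], [8, 8, 2]]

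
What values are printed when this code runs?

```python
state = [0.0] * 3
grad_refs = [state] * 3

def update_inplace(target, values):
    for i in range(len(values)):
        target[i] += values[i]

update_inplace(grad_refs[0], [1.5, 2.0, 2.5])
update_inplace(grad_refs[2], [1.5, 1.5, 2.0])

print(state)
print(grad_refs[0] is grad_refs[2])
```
[3.0, 3.5, 4.5]
True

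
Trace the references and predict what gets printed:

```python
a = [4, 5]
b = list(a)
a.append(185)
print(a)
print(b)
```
[4, 5, 185]
[4, 5]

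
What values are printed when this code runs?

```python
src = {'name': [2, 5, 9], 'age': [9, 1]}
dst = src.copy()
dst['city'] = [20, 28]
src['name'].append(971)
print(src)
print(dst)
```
{'name': [2, 5, 9, 971], 'age': [9, 1]}
{'name': [2, 5, 9, 971], 'age': [9, 1], 'city': [20, 28]}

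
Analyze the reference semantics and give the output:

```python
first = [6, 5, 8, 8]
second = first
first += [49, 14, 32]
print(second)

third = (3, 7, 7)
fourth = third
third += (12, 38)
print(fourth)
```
[6, 5, 8, 8, 49, 14, 32]
(3, 7, 7)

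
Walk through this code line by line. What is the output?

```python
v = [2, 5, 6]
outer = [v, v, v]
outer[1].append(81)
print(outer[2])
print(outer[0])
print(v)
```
[2, 5, 6, 81]
[2, 5, 6, 81]
[2, 5, 6, 81]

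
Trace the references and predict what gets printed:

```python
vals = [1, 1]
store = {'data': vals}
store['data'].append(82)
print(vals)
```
[1, 1, 82]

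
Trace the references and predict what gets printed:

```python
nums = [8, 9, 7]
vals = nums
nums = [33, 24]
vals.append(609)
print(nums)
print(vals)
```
[33, 24]
[8, 9, 7, 609]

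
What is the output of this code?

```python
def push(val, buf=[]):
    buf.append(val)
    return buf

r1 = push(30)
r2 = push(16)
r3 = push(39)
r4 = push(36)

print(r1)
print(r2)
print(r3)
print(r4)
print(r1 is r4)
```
[30, 16, 39, 36]
[30, 16, 39, 36]
[30, 16, 39, 36]
[30, 16, 39, 36]
True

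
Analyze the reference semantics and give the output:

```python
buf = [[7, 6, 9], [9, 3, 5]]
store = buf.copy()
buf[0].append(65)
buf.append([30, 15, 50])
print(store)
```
[[7, 6, 9, 65], [9, 3, 5]]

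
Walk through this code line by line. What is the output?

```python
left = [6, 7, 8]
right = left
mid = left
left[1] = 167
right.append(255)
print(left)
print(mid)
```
[6, 167, 8, 255]
[6, 167, 8, 255]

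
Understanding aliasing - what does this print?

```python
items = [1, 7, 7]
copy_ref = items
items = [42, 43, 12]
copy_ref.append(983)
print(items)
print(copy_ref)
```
[42, 43, 12]
[1, 7, 7, 983]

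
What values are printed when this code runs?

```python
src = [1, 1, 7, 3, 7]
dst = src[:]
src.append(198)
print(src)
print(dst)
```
[1, 1, 7, 3, 7, 198]
[1, 1, 7, 3, 7]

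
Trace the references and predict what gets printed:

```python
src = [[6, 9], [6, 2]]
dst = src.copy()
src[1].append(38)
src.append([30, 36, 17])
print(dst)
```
[[6, 9], [6, 2, 38]]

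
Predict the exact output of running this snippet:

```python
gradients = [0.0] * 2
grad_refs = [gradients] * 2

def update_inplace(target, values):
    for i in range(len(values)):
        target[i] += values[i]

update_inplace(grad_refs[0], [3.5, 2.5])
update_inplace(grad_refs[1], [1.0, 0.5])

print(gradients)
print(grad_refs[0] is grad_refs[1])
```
[4.5, 3.0]
True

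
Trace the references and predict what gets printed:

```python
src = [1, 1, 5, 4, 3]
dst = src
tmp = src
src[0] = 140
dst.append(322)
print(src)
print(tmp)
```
[140, 1, 5, 4, 3, 322]
[140, 1, 5, 4, 3, 322]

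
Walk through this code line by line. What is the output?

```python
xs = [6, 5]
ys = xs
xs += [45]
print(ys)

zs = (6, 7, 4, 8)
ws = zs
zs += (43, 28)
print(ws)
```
[6, 5, 45]
(6, 7, 4, 8)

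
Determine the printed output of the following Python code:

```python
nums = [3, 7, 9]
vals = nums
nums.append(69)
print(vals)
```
[3, 7, 9, 69]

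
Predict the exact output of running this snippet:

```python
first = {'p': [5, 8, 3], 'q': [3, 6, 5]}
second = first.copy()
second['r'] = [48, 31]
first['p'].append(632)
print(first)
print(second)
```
{'p': [5, 8, 3, 632], 'q': [3, 6, 5]}
{'p': [5, 8, 3, 632], 'q': [3, 6, 5], 'r': [48, 31]}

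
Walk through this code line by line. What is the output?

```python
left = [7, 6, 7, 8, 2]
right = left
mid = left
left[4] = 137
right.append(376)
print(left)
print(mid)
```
[7, 6, 7, 8, 137, 376]
[7, 6, 7, 8, 137, 376]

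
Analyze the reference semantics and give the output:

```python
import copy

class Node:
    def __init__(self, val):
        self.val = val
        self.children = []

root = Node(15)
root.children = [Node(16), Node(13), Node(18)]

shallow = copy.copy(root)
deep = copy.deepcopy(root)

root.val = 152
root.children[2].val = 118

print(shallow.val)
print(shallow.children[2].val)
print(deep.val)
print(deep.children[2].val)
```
15
118
15
18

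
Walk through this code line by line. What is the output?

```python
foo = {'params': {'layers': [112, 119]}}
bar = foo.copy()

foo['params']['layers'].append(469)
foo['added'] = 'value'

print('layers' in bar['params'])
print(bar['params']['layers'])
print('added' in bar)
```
True
[112, 119, 469]
False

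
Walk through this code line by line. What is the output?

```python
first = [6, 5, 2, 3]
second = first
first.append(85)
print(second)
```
[6, 5, 2, 3, 85]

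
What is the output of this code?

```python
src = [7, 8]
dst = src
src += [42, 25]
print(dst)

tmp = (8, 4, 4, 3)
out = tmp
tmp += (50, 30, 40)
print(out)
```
[7, 8, 42, 25]
(8, 4, 4, 3)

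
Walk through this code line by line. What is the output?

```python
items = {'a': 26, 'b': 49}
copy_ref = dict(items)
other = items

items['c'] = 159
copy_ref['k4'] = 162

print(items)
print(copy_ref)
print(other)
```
{'a': 26, 'b': 49, 'c': 159}
{'a': 26, 'b': 49, 'k4': 162}
{'a': 26, 'b': 49, 'c': 159}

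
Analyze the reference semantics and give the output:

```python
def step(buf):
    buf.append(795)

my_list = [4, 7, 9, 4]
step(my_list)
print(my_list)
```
[4, 7, 9, 4, 795]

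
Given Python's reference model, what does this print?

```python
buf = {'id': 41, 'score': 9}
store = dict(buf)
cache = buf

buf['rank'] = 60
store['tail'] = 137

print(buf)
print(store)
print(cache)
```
{'id': 41, 'score': 9, 'rank': 60}
{'id': 41, 'score': 9, 'tail': 137}
{'id': 41, 'score': 9, 'rank': 60}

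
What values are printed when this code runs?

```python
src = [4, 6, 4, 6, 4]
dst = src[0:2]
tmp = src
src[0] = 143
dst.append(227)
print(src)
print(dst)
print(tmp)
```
[143, 6, 4, 6, 4]
[4, 6, 227]
[143, 6, 4, 6, 4]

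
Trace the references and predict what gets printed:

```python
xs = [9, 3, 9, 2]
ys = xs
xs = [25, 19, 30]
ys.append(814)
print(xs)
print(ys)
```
[25, 19, 30]
[9, 3, 9, 2, 814]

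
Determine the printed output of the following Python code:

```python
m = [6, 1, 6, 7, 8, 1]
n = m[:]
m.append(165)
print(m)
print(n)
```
[6, 1, 6, 7, 8, 1, 165]
[6, 1, 6, 7, 8, 1]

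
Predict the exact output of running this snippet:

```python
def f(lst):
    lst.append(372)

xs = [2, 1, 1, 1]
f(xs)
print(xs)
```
[2, 1, 1, 1, 372]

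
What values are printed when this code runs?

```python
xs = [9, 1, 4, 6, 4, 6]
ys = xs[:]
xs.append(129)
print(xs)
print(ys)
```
[9, 1, 4, 6, 4, 6, 129]
[9, 1, 4, 6, 4, 6]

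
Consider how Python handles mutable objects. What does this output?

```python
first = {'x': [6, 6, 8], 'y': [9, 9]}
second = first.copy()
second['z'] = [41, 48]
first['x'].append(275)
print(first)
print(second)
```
{'x': [6, 6, 8, 275], 'y': [9, 9]}
{'x': [6, 6, 8, 275], 'y': [9, 9], 'z': [41, 48]}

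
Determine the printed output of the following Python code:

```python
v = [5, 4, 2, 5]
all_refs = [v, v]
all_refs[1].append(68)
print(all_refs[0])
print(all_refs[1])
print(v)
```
[5, 4, 2, 5, 68]
[5, 4, 2, 5, 68]
[5, 4, 2, 5, 68]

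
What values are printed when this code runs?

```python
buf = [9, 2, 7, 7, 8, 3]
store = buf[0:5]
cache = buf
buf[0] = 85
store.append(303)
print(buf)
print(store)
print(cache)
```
[85, 2, 7, 7, 8, 3]
[9, 2, 7, 7, 8, 303]
[85, 2, 7, 7, 8, 3]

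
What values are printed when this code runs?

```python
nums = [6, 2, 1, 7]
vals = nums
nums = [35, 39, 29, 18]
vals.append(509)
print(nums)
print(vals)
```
[35, 39, 29, 18]
[6, 2, 1, 7, 509]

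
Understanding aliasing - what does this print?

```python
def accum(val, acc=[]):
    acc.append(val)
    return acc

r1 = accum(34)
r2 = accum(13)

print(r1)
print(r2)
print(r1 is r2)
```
[34, 13]
[34, 13]
True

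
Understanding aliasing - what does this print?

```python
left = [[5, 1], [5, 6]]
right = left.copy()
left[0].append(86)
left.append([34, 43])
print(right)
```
[[5, 1, 86], [5, 6]]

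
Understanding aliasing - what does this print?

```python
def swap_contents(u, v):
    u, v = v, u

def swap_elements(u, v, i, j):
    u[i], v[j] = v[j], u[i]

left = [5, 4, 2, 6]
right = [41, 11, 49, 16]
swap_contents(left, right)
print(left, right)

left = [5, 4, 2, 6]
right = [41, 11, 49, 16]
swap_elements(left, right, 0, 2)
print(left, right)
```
[5, 4, 2, 6] [41, 11, 49, 16]
[49, 4, 2, 6] [41, 11, 5, 16]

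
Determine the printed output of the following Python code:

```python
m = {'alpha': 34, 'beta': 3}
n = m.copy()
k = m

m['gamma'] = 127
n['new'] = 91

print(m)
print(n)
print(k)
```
{'alpha': 34, 'beta': 3, 'gamma': 127}
{'alpha': 34, 'beta': 3, 'new': 91}
{'alpha': 34, 'beta': 3, 'gamma': 127}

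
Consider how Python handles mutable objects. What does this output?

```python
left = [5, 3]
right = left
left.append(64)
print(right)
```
[5, 3, 64]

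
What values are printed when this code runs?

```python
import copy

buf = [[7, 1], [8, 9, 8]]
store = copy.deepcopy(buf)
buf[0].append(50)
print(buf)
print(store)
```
[[7, 1, 50], [8, 9, 8]]
[[7, 1], [8, 9, 8]]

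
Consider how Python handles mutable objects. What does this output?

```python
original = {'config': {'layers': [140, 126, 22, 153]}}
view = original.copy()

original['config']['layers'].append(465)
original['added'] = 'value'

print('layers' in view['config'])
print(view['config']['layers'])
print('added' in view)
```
True
[140, 126, 22, 153, 465]
False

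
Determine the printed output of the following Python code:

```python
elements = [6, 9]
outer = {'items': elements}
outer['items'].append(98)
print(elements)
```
[6, 9, 98]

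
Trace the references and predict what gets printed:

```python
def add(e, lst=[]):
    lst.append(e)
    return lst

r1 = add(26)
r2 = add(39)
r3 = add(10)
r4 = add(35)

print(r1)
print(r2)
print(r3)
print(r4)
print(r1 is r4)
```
[26, 39, 10, 35]
[26, 39, 10, 35]
[26, 39, 10, 35]
[26, 39, 10, 35]
True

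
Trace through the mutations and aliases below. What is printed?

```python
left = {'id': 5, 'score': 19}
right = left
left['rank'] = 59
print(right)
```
{'id': 5, 'score': 19, 'rank': 59}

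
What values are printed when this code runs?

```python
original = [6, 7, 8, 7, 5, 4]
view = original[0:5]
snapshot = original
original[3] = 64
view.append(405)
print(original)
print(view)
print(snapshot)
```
[6, 7, 8, 64, 5, 4]
[6, 7, 8, 7, 5, 405]
[6, 7, 8, 64, 5, 4]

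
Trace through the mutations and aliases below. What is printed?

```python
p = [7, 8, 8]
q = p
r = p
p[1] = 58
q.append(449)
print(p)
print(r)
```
[7, 58, 8, 449]
[7, 58, 8, 449]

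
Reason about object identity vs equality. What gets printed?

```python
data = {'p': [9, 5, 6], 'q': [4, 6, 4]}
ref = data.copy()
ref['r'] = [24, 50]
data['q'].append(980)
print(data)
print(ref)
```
{'p': [9, 5, 6], 'q': [4, 6, 4, 980]}
{'p': [9, 5, 6], 'q': [4, 6, 4, 980], 'r': [24, 50]}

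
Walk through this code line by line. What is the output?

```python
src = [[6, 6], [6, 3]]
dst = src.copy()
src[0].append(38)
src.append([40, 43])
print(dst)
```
[[6, 6, 38], [6, 3]]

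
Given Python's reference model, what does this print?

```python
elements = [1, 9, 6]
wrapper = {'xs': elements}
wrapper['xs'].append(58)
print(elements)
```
[1, 9, 6, 58]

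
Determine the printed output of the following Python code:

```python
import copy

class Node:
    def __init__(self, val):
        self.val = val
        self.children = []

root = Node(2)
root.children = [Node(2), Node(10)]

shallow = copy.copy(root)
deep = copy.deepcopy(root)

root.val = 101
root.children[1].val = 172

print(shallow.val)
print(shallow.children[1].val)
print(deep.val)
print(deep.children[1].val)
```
2
172
2
10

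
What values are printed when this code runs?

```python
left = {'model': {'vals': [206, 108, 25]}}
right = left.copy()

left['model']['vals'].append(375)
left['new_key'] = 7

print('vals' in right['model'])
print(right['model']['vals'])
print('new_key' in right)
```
True
[206, 108, 25, 375]
False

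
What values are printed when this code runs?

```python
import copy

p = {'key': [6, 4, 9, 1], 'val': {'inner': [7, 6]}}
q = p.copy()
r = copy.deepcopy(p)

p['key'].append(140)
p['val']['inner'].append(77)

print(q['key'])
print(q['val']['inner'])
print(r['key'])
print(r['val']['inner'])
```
[6, 4, 9, 1, 140]
[7, 6, 77]
[6, 4, 9, 1]
[7, 6]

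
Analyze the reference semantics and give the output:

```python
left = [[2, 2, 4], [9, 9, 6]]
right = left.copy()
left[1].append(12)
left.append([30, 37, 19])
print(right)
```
[[2, 2, 4], [9, 9, 6, 12]]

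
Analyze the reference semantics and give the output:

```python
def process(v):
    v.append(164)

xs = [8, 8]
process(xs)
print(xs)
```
[8, 8, 164]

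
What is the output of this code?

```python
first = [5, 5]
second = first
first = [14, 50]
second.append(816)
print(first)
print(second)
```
[14, 50]
[5, 5, 816]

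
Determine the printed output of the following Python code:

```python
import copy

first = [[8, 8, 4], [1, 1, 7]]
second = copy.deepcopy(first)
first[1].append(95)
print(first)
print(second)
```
[[8, 8, 4], [1, 1, 7, 95]]
[[8, 8, 4], [1, 1, 7]]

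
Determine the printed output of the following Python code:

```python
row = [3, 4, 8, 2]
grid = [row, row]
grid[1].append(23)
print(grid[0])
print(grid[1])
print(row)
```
[3, 4, 8, 2, 23]
[3, 4, 8, 2, 23]
[3, 4, 8, 2, 23]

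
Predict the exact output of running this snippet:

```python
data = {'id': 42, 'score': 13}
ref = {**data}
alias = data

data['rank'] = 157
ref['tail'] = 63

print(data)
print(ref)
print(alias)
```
{'id': 42, 'score': 13, 'rank': 157}
{'id': 42, 'score': 13, 'tail': 63}
{'id': 42, 'score': 13, 'rank': 157}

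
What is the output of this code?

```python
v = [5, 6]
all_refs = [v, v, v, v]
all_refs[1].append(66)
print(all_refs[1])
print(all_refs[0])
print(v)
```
[5, 6, 66]
[5, 6, 66]
[5, 6, 66]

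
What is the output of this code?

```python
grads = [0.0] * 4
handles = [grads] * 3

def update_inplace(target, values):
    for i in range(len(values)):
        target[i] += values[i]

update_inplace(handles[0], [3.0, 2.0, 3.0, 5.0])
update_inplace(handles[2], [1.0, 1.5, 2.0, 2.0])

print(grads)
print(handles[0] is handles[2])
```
[4.0, 3.5, 5.0, 7.0]
True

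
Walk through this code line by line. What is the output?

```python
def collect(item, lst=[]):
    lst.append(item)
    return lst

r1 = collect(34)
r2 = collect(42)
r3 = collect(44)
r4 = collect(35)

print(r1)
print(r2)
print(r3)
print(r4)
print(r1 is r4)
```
[34, 42, 44, 35]
[34, 42, 44, 35]
[34, 42, 44, 35]
[34, 42, 44, 35]
True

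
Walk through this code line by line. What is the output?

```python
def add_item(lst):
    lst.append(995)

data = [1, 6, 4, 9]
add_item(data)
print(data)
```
[1, 6, 4, 9, 995]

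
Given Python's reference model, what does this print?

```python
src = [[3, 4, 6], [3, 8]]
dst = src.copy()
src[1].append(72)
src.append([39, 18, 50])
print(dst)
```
[[3, 4, 6], [3, 8, 72]]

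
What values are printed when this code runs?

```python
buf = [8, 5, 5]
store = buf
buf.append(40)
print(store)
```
[8, 5, 5, 40]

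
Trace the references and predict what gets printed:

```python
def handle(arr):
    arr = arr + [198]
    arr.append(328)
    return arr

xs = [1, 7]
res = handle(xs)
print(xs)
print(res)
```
[1, 7]
[1, 7, 198, 328]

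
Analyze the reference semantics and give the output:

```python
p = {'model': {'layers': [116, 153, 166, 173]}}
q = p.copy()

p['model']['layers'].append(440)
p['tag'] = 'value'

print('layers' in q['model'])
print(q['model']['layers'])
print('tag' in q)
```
True
[116, 153, 166, 173, 440]
False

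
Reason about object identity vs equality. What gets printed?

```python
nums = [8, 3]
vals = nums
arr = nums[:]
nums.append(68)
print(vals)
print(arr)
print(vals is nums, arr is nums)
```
[8, 3, 68]
[8, 3]
True False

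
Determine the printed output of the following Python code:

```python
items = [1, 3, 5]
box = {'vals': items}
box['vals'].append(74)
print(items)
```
[1, 3, 5, 74]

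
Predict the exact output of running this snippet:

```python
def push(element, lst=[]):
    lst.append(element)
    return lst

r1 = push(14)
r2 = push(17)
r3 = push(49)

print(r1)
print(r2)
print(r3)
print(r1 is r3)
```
[14, 17, 49]
[14, 17, 49]
[14, 17, 49]
True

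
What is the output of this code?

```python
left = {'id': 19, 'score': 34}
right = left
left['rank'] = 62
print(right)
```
{'id': 19, 'score': 34, 'rank': 62}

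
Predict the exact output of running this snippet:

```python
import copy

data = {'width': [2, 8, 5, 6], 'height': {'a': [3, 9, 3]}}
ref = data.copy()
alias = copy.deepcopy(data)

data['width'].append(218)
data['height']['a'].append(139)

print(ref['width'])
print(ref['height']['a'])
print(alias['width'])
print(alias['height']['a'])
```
[2, 8, 5, 6, 218]
[3, 9, 3, 139]
[2, 8, 5, 6]
[3, 9, 3]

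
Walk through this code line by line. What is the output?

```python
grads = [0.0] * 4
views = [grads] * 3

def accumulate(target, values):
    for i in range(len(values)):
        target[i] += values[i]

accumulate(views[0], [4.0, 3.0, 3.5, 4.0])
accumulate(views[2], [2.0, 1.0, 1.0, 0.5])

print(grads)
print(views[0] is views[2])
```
[6.0, 4.0, 4.5, 4.5]
True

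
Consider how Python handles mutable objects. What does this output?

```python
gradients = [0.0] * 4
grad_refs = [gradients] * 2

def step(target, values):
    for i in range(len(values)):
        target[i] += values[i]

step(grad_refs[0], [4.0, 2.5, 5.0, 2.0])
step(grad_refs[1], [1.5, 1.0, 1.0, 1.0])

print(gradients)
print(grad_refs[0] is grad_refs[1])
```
[5.5, 3.5, 6.0, 3.0]
True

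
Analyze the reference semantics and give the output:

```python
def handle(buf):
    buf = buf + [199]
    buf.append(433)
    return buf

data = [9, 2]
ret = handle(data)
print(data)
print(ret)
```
[9, 2]
[9, 2, 199, 433]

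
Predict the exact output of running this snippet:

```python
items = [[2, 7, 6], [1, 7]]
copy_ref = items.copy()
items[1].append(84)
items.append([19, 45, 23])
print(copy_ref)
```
[[2, 7, 6], [1, 7, 84]]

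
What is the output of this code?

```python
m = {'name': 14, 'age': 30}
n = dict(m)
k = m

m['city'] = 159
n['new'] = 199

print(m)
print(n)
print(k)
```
{'name': 14, 'age': 30, 'city': 159}
{'name': 14, 'age': 30, 'new': 199}
{'name': 14, 'age': 30, 'city': 159}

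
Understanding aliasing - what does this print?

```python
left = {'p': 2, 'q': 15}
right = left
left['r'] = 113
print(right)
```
{'p': 2, 'q': 15, 'r': 113}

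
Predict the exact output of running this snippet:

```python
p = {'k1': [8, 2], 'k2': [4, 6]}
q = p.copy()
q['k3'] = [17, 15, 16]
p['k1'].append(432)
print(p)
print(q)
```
{'k1': [8, 2, 432], 'k2': [4, 6]}
{'k1': [8, 2, 432], 'k2': [4, 6], 'k3': [17, 15, 16]}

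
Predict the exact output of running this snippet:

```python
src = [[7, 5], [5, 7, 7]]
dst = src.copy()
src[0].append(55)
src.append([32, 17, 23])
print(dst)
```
[[7, 5, 55], [5, 7, 7]]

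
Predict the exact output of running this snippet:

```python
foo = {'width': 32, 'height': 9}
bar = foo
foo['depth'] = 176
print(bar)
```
{'width': 32, 'height': 9, 'depth': 176}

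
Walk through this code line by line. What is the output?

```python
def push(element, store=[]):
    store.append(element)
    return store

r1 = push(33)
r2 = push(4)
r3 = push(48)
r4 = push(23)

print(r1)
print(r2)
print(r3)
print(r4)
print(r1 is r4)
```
[33, 4, 48, 23]
[33, 4, 48, 23]
[33, 4, 48, 23]
[33, 4, 48, 23]
True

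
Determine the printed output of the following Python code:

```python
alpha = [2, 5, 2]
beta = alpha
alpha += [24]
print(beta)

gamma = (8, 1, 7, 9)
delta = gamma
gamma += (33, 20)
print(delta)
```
[2, 5, 2, 24]
(8, 1, 7, 9)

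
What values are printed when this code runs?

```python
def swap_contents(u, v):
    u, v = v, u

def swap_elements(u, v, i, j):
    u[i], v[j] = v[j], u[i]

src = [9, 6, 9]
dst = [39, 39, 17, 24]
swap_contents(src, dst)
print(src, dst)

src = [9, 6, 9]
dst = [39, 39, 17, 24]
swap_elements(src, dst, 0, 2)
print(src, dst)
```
[9, 6, 9] [39, 39, 17, 24]
[17, 6, 9] [39, 39, 9, 24]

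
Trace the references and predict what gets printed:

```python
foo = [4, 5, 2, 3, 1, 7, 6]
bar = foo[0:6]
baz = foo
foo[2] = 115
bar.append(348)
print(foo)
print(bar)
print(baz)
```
[4, 5, 115, 3, 1, 7, 6]
[4, 5, 2, 3, 1, 7, 348]
[4, 5, 115, 3, 1, 7, 6]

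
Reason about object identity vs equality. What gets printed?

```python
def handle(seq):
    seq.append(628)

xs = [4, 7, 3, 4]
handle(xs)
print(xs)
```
[4, 7, 3, 4, 628]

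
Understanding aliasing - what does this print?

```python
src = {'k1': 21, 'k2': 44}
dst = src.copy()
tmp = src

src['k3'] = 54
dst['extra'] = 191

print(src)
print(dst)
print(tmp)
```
{'k1': 21, 'k2': 44, 'k3': 54}
{'k1': 21, 'k2': 44, 'extra': 191}
{'k1': 21, 'k2': 44, 'k3': 54}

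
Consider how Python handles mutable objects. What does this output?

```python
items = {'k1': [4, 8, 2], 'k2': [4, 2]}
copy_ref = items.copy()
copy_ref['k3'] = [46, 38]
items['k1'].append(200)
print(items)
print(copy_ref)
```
{'k1': [4, 8, 2, 200], 'k2': [4, 2]}
{'k1': [4, 8, 2, 200], 'k2': [4, 2], 'k3': [46, 38]}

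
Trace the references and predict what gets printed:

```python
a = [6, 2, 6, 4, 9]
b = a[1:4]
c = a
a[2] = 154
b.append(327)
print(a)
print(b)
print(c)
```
[6, 2, 154, 4, 9]
[2, 6, 4, 327]
[6, 2, 154, 4, 9]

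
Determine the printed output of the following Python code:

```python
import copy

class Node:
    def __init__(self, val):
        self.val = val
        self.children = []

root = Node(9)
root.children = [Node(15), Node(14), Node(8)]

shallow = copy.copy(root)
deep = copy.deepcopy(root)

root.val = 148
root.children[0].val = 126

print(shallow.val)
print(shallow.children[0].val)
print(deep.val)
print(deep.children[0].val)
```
9
126
9
15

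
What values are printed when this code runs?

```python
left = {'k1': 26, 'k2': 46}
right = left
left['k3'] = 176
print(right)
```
{'k1': 26, 'k2': 46, 'k3': 176}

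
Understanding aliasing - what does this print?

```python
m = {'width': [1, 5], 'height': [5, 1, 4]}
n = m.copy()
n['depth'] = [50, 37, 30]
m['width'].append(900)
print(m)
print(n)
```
{'width': [1, 5, 900], 'height': [5, 1, 4]}
{'width': [1, 5, 900], 'height': [5, 1, 4], 'depth': [50, 37, 30]}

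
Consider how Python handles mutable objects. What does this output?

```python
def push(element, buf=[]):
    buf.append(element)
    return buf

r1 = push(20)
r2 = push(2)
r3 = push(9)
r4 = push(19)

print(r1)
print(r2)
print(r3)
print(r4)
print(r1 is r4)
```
[20, 2, 9, 19]
[20, 2, 9, 19]
[20, 2, 9, 19]
[20, 2, 9, 19]
True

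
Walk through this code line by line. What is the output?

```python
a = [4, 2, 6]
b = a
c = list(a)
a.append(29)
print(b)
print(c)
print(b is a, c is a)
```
[4, 2, 6, 29]
[4, 2, 6]
True False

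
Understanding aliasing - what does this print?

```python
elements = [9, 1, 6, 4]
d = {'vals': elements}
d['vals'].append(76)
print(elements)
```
[9, 1, 6, 4, 76]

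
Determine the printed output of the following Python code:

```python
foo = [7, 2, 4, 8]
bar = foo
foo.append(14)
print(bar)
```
[7, 2, 4, 8, 14]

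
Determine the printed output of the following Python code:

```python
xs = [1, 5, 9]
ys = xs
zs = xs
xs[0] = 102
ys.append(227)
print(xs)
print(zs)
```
[102, 5, 9, 227]
[102, 5, 9, 227]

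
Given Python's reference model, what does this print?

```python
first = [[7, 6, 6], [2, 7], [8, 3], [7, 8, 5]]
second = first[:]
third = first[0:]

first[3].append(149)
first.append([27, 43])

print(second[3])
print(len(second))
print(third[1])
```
[7, 8, 5, 149]
4
[2, 7]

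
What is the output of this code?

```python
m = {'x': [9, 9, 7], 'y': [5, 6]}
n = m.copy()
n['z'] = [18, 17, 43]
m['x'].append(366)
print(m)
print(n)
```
{'x': [9, 9, 7, 366], 'y': [5, 6]}
{'x': [9, 9, 7, 366], 'y': [5, 6], 'z': [18, 17, 43]}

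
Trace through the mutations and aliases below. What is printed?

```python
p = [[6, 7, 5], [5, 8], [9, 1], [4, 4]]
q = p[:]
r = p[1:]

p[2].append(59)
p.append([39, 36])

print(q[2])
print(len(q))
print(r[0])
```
[9, 1, 59]
4
[5, 8]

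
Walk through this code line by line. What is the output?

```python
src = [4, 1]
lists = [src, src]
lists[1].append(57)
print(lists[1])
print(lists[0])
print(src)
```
[4, 1, 57]
[4, 1, 57]
[4, 1, 57]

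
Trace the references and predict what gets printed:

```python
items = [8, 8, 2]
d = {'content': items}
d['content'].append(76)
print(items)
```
[8, 8, 2, 76]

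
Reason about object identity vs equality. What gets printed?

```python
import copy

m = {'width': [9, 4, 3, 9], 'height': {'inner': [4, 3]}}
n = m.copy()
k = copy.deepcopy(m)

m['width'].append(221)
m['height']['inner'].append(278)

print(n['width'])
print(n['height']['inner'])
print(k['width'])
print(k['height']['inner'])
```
[9, 4, 3, 9, 221]
[4, 3, 278]
[9, 4, 3, 9]
[4, 3]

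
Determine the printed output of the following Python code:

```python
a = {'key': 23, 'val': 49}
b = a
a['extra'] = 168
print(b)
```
{'key': 23, 'val': 49, 'extra': 168}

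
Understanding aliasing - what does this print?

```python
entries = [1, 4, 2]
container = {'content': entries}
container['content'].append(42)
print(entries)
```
[1, 4, 2, 42]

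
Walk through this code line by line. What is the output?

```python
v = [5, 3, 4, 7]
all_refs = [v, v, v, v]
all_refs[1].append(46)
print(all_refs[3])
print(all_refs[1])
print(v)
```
[5, 3, 4, 7, 46]
[5, 3, 4, 7, 46]
[5, 3, 4, 7, 46]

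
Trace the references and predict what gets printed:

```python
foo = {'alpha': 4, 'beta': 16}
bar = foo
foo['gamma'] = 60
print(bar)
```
{'alpha': 4, 'beta': 16, 'gamma': 60}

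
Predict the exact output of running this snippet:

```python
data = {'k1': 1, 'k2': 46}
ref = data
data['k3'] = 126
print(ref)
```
{'k1': 1, 'k2': 46, 'k3': 126}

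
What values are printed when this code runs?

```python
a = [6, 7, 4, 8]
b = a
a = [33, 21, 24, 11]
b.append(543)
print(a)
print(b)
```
[33, 21, 24, 11]
[6, 7, 4, 8, 543]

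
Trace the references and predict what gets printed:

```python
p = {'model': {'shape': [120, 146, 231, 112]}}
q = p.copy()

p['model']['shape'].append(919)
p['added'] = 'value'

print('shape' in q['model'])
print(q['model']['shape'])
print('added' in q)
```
True
[120, 146, 231, 112, 919]
False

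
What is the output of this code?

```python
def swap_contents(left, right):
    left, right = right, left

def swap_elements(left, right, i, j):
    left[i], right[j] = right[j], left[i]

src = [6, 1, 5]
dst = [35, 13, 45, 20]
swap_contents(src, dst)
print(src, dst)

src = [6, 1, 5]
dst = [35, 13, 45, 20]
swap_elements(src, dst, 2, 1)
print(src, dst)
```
[6, 1, 5] [35, 13, 45, 20]
[6, 1, 13] [35, 5, 45, 20]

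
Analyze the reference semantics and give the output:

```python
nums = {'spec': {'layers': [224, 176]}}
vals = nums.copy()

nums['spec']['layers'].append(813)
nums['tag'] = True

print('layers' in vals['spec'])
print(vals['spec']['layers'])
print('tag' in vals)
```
True
[224, 176, 813]
False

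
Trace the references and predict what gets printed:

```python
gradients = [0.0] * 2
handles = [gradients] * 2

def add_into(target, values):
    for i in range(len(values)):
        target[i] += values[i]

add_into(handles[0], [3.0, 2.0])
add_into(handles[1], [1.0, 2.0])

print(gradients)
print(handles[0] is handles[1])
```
[4.0, 4.0]
True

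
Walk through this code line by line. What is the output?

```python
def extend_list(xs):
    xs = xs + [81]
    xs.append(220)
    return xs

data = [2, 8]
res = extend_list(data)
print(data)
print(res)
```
[2, 8]
[2, 8, 81, 220]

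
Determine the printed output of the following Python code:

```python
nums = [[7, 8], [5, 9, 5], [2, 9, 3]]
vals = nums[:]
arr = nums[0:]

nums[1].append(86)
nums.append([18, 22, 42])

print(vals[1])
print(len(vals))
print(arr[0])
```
[5, 9, 5, 86]
3
[7, 8]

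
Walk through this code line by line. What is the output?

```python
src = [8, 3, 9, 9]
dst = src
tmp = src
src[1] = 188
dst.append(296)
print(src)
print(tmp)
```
[8, 188, 9, 9, 296]
[8, 188, 9, 9, 296]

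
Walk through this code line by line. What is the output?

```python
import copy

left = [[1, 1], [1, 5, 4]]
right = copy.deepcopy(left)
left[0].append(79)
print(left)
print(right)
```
[[1, 1, 79], [1, 5, 4]]
[[1, 1], [1, 5, 4]]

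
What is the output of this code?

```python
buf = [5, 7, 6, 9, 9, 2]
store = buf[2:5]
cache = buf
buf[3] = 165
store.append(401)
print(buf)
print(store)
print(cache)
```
[5, 7, 6, 165, 9, 2]
[6, 9, 9, 401]
[5, 7, 6, 165, 9, 2]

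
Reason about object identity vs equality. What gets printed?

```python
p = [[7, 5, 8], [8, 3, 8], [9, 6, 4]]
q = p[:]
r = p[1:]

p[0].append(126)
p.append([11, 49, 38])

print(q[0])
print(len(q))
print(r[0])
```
[7, 5, 8, 126]
3
[8, 3, 8]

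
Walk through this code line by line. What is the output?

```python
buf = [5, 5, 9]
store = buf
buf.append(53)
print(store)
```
[5, 5, 9, 53]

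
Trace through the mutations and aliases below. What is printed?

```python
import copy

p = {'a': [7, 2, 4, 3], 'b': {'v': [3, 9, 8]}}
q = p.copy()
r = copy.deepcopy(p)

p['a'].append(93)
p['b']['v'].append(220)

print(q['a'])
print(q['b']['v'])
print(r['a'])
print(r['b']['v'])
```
[7, 2, 4, 3, 93]
[3, 9, 8, 220]
[7, 2, 4, 3]
[3, 9, 8]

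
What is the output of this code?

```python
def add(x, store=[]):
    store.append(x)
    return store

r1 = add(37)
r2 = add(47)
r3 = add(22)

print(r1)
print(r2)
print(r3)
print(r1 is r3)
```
[37, 47, 22]
[37, 47, 22]
[37, 47, 22]
True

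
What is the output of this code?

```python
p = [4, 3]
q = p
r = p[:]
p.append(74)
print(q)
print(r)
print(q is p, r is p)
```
[4, 3, 74]
[4, 3]
True False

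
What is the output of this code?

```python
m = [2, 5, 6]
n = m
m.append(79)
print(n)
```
[2, 5, 6, 79]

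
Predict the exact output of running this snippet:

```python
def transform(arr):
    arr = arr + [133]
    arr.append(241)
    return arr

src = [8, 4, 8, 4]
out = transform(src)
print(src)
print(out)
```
[8, 4, 8, 4]
[8, 4, 8, 4, 133, 241]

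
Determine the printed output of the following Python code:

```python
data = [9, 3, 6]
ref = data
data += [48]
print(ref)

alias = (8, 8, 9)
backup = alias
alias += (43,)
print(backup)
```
[9, 3, 6, 48]
(8, 8, 9)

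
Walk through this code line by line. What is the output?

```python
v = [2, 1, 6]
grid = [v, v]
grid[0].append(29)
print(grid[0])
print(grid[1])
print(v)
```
[2, 1, 6, 29]
[2, 1, 6, 29]
[2, 1, 6, 29]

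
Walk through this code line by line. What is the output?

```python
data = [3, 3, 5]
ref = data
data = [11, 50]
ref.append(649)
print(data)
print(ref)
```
[11, 50]
[3, 3, 5, 649]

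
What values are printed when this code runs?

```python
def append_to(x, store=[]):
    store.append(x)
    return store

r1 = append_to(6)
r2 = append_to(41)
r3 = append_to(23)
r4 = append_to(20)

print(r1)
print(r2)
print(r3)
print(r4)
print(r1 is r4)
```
[6, 41, 23, 20]
[6, 41, 23, 20]
[6, 41, 23, 20]
[6, 41, 23, 20]
True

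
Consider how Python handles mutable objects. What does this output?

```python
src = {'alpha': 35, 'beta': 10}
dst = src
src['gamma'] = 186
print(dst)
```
{'alpha': 35, 'beta': 10, 'gamma': 186}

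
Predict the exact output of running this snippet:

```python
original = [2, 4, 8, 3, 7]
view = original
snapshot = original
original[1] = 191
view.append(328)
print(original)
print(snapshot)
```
[2, 191, 8, 3, 7, 328]
[2, 191, 8, 3, 7, 328]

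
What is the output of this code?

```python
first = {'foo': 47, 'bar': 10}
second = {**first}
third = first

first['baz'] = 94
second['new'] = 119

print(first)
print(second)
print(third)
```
{'foo': 47, 'bar': 10, 'baz': 94}
{'foo': 47, 'bar': 10, 'new': 119}
{'foo': 47, 'bar': 10, 'baz': 94}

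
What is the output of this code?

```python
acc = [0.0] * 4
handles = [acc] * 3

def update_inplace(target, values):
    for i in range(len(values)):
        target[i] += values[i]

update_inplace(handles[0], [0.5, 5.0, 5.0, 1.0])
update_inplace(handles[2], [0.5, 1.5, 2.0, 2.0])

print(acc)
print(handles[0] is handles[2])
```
[1.0, 6.5, 7.0, 3.0]
True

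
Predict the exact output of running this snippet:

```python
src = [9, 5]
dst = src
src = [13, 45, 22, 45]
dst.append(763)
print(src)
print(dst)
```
[13, 45, 22, 45]
[9, 5, 763]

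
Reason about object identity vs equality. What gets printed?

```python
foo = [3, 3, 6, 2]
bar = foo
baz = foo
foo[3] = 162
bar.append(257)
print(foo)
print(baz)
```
[3, 3, 6, 162, 257]
[3, 3, 6, 162, 257]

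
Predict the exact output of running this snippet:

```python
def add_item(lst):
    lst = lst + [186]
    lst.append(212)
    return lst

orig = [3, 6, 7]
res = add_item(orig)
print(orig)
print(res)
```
[3, 6, 7]
[3, 6, 7, 186, 212]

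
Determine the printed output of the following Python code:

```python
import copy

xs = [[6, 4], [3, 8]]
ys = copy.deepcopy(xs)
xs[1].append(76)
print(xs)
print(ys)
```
[[6, 4], [3, 8, 76]]
[[6, 4], [3, 8]]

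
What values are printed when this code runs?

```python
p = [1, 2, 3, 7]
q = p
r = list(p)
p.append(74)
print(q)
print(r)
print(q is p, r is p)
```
[1, 2, 3, 7, 74]
[1, 2, 3, 7]
True False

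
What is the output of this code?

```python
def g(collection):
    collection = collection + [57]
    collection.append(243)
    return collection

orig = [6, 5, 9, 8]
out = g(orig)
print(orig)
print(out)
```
[6, 5, 9, 8]
[6, 5, 9, 8, 57, 243]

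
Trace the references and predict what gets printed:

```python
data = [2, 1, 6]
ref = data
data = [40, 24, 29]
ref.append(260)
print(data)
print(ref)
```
[40, 24, 29]
[2, 1, 6, 260]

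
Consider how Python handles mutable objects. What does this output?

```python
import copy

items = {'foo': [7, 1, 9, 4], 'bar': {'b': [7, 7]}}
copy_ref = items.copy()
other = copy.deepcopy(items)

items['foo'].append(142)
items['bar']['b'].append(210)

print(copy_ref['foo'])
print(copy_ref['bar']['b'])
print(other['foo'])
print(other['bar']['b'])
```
[7, 1, 9, 4, 142]
[7, 7, 210]
[7, 1, 9, 4]
[7, 7]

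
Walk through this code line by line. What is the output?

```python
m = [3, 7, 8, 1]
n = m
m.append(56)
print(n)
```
[3, 7, 8, 1, 56]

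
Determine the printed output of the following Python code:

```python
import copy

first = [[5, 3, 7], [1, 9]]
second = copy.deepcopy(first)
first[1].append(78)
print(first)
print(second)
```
[[5, 3, 7], [1, 9, 78]]
[[5, 3, 7], [1, 9]]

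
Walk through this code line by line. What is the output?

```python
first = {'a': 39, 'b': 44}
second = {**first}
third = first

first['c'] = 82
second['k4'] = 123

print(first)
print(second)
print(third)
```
{'a': 39, 'b': 44, 'c': 82}
{'a': 39, 'b': 44, 'k4': 123}
{'a': 39, 'b': 44, 'c': 82}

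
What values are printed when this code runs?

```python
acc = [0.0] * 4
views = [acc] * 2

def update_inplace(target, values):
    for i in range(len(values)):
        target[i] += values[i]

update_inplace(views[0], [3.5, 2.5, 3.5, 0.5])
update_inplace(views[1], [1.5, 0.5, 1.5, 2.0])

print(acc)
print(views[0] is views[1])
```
[5.0, 3.0, 5.0, 2.5]
True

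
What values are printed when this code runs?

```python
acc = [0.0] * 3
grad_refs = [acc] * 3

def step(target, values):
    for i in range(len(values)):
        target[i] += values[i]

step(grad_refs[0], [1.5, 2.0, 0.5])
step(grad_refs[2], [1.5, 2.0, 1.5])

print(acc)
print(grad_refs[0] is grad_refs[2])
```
[3.0, 4.0, 2.0]
True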